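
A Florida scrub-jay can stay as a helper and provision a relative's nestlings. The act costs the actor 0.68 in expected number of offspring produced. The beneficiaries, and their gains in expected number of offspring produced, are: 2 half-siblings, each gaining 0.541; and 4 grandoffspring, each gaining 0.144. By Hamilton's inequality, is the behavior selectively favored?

Hamilton's rule: the trait is favored when the sum of r·B over every recipient exceeds the actor's cost C.
r to a half-sibling = 0.25 (half-sibs share one parent — one path of length 2: r = (1/2)^2 = 1/4).
r to a grandoffspring = 1/4 (two parent–offspring links: r = (1/2)^2 = 1/4).
Summing one r·B term per recipient: 2·0.25·0.541 + 4·0.25·0.144 = 0.4145.
0.4145 < 0.68: the indirect benefit is less than the cost.

No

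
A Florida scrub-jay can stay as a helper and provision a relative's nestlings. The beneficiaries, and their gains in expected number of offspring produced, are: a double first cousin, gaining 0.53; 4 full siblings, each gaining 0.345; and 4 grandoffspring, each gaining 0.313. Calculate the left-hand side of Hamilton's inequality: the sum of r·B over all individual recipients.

r to a double first cousin = 0.25 (double first cousins share both grandparent pairs — four paths of length 4: r = 4·(1/2)^4 = 1/4).
r to a full sibling = 0.5 (full sibs share both parents — two paths of length 2: r = 2·(1/2)^2 = 1/2).
r to a grandoffspring = 0.25 (two parent–offspring links: r = (1/2)^2 = 1/4).
Summing one r·B term per recipient: 1·0.25·0.53 + 4·0.5·0.345 + 4·0.25·0.313 = 1.1355.

1.1355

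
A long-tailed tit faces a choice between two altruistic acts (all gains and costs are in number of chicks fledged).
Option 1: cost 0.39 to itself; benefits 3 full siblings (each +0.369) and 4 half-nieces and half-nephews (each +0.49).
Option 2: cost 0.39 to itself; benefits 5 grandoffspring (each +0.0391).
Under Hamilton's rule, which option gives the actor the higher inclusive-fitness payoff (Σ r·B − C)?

Option 1: r to a full sibling = 0.5.
Option 1: r to a half-niece or half-nephew = 0.125.
Option 1: Σ r·B − C = (3·0.5·0.369 + 4·0.125·0.49) − 0.39 = 0.4085.
Option 2: r to a grandoffspring = 0.25.
Option 2: Σ r·B − C = (5·0.25·0.0391) − 0.39 = -0.341125.
Option 1 has the higher net inclusive-fitness payoff.

Option 1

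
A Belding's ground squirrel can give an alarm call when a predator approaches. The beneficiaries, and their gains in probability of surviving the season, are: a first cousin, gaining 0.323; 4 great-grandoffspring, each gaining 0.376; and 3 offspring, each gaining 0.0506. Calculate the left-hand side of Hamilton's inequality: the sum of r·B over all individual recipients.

0.304275

r to a first cousin = 0.125 (first cousins share one grandparent pair — two paths of length 4: r = 2·(1/2)^4 = 1/8).
r to a great-grandoffspring = 0.125 (three parent–offspring links: r = (1/2)^3 = 1/8).
r to an offspring = 1/2 (one parent–offspring link: r = (1/2)^1 = 1/2).
Summing one r·B term per recipient: 1·0.125·0.323 + 4·0.125·0.376 + 3·0.5·0.0506 = 0.304275.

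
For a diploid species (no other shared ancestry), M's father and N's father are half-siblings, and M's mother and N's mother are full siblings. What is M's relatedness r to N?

Independent pedigree routes through distinct common ancestors add.
M and N are related in two ways: half first cousins through their fathers (r = 1/16) and first cousins through their mothers (r = 1/8).
r = 1/16 + 1/8 = 3/16 = 0.1875.

0.1875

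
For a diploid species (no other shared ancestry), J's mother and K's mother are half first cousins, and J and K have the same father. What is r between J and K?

0.265625

Independent pedigree routes through distinct common ancestors add.
J and K are related in two ways: half second cousins through their mothers (r = 1/64) and half-sibs through their shared father (r = 1/4).
r = 1/64 + 1/4 = 0.265625.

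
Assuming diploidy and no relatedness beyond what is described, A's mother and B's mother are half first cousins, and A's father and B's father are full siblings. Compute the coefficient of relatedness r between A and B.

0.140625

Independent pedigree routes through distinct common ancestors add.
A and B are related in two ways: half second cousins through their mothers (r = 1/64) and first cousins through their fathers (r = 1/8).
r = 1/64 + 1/8 = 9/64 = 0.140625.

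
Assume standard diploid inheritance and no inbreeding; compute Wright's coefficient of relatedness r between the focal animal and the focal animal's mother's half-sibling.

Each parent–offspring link contributes a factor of 1/2, and independent paths through distinct common ancestors add.
Half-aunt/uncle↔niece/nephew: one path of length 3: r = (1/2)^3 = 1/8.

0.125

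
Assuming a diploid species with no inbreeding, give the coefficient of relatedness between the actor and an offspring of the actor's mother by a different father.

Each parent–offspring link contributes a factor of 1/2, and independent paths through distinct common ancestors add.
Half-sibs share one parent — one path of length 2: r = (1/2)^2 = 1/4.

0.25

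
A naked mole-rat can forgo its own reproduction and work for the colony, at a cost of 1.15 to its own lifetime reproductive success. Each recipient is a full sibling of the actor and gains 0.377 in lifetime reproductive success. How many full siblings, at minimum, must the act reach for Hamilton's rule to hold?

r to a full sibling = 1/2 (full sibs share both parents — two paths of length 2: r = 2·(1/2)^2 = 1/2).
Hamilton's rule: n·r·B > C  ⇒  n > C/(r·B) = 1.15/(0.5·0.377) = 6.101.
The smallest integer exceeding 6.101 is 7.

7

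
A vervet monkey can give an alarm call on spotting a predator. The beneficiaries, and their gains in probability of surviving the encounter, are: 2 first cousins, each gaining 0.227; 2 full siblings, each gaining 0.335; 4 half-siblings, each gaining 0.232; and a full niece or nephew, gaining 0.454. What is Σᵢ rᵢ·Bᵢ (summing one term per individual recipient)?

r to a first cousin = 1/8 (first cousins share one grandparent pair — two paths of length 4: r = 2·(1/2)^4 = 1/8).
r to a full sibling = 1/2 (full sibs share both parents — two paths of length 2: r = 2·(1/2)^2 = 1/2).
r to a half-sibling = 0.25 (half-sibs share one parent — one path of length 2: r = (1/2)^2 = 1/4).
r to a full niece or nephew = 0.25 (full aunt/uncle↔niece/nephew: two paths of length 3 through the shared grandparent pair: r = 2·(1/2)^3 = 1/4).
Summing one r·B term per recipient: 2·0.125·0.227 + 2·0.5·0.335 + 4·0.25·0.232 + 1·0.25·0.454 = 0.73725.

0.73725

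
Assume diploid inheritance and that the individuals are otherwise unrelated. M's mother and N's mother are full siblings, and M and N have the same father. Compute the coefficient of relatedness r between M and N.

Wright's path rule: contributions from independent ancestry routes add.
M and N are related in two ways: first cousins through their mothers (r = 1/8) and half-sibs through their shared father (r = 1/4).
r = 1/8 + 1/4 = 3/8 = 0.375.

0.375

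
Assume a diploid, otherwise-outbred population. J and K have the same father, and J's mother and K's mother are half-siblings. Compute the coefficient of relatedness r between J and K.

0.3125

With two independent routes of shared ancestry, r is the sum of the two contributions.
J and K are related in two ways: half-sibs through their shared father (r = 1/4) and half first cousins through their mothers (r = 1/16).
r = 1/4 + 1/16 = 0.3125.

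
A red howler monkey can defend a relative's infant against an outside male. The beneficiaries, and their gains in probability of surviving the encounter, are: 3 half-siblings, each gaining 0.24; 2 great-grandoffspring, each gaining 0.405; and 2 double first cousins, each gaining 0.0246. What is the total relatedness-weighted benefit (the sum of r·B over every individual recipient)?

r to a half-sibling = 1/4 (half-sibs share one parent — one path of length 2: r = (1/2)^2 = 1/4).
r to a great-grandoffspring = 1/8 (three parent–offspring links: r = (1/2)^3 = 1/8).
r to a double first cousin = 1/4 (double first cousins share both grandparent pairs — four paths of length 4: r = 4·(1/2)^4 = 1/4).
Summing one r·B term per recipient: 3·0.25·0.24 + 2·0.125·0.405 + 2·0.25·0.0246 = 0.29355.

0.29355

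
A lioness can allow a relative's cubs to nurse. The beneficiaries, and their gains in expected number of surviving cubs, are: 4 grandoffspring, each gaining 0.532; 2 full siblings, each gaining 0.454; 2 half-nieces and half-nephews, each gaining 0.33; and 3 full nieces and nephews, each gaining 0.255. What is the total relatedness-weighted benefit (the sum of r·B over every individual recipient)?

r to a grandoffspring = 1/4 (two parent–offspring links: r = (1/2)^2 = 1/4).
r to a full sibling = 0.5 (full sibs share both parents — two paths of length 2: r = 2·(1/2)^2 = 1/2).
r to a half-niece or half-nephew = 1/8 (half-aunt/uncle↔niece/nephew: one path of length 3: r = (1/2)^3 = 1/8).
r to a full niece or nephew = 1/4 (full aunt/uncle↔niece/nephew: two paths of length 3 through the shared grandparent pair: r = 2·(1/2)^3 = 1/4).
Summing one r·B term per recipient: 4·0.25·0.532 + 2·0.5·0.454 + 2·0.125·0.33 + 3·0.25·0.255 = 1.25975.

1.25975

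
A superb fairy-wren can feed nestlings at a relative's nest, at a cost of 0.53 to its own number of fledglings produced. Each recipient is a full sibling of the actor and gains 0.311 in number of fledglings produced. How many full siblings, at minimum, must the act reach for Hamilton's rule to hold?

4

r to a full sibling = 1/2 (full sibs share both parents — two paths of length 2: r = 2·(1/2)^2 = 1/2).
Hamilton's rule: n·r·B > C  ⇒  n > C/(r·B) = 0.53/(0.5·0.311) = 3.408.
The smallest integer exceeding 3.408 is 4.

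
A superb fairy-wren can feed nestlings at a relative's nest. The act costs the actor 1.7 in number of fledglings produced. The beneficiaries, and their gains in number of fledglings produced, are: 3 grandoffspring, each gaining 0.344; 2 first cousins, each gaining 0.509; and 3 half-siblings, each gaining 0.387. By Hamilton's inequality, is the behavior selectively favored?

No

Hamilton's rule: the trait is favored when the sum of r·B over every recipient exceeds the actor's cost C.
r to a grandoffspring = 0.25 (two parent–offspring links: r = (1/2)^2 = 1/4).
r to a first cousin = 0.125 (first cousins share one grandparent pair — two paths of length 4: r = 2·(1/2)^4 = 1/8).
r to a half-sibling = 1/4 (half-sibs share one parent — one path of length 2: r = (1/2)^2 = 1/4).
Summing one r·B term per recipient: 3·0.25·0.344 + 2·0.125·0.509 + 3·0.25·0.387 = 0.6755.
0.6755 < 1.7: the indirect benefit is less than the cost.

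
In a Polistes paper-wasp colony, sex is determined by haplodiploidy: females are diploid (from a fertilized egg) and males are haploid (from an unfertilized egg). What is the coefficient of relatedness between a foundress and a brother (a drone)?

Her haploid brother carries none of their father's genes and a random half of their mother's genome; that half matches the maternal half of her own genome with probability 1/2: r = 1/2 · 1/2 = 1/4.

0.25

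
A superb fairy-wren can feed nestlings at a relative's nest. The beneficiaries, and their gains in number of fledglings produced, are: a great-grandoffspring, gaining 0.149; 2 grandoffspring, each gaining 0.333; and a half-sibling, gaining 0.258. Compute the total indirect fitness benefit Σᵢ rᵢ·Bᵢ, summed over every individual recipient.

0.249625

r to a great-grandoffspring = 1/8 (three parent–offspring links: r = (1/2)^3 = 1/8).
r to a grandoffspring = 0.25 (two parent–offspring links: r = (1/2)^2 = 1/4).
r to a half-sibling = 1/4 (half-sibs share one parent — one path of length 2: r = (1/2)^2 = 1/4).
Summing one r·B term per recipient: 1·0.125·0.149 + 2·0.25·0.333 + 1·0.25·0.258 = 0.249625.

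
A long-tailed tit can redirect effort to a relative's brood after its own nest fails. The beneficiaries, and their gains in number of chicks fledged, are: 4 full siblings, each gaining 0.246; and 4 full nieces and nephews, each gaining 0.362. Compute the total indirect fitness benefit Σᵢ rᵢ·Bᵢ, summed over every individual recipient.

0.854

r to a full sibling = 0.5 (full sibs share both parents — two paths of length 2: r = 2·(1/2)^2 = 1/2).
r to a full niece or nephew = 1/4 (full aunt/uncle↔niece/nephew: two paths of length 3 through the shared grandparent pair: r = 2·(1/2)^3 = 1/4).
Summing one r·B term per recipient: 4·0.5·0.246 + 4·0.25·0.362 = 0.854.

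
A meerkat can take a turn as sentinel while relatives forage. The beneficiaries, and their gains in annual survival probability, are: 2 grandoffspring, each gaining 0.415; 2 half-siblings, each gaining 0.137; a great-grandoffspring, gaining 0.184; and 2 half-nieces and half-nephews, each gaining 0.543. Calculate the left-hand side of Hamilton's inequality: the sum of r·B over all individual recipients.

0.43475

r to a grandoffspring = 1/4 (two parent–offspring links: r = (1/2)^2 = 1/4).
r to a half-sibling = 0.25 (half-sibs share one parent — one path of length 2: r = (1/2)^2 = 1/4).
r to a great-grandoffspring = 1/8 (three parent–offspring links: r = (1/2)^3 = 1/8).
r to a half-niece or half-nephew = 1/8 (half-aunt/uncle↔niece/nephew: one path of length 3: r = (1/2)^3 = 1/8).
Summing one r·B term per recipient: 2·0.25·0.415 + 2·0.25·0.137 + 1·0.125·0.184 + 2·0.125·0.543 = 0.43475.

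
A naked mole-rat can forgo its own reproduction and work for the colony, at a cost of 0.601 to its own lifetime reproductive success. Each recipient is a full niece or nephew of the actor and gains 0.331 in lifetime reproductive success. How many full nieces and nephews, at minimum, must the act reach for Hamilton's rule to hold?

r to a full niece or nephew = 1/4 (full aunt/uncle↔niece/nephew: two paths of length 3 through the shared grandparent pair: r = 2·(1/2)^3 = 1/4).
Hamilton's rule: n·r·B > C  ⇒  n > C/(r·B) = 0.601/(0.25·0.331) = 7.263.
The smallest integer exceeding 7.263 is 8.

8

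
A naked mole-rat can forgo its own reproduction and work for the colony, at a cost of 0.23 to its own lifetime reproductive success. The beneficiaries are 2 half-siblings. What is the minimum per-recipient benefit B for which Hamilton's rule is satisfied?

0.46

r to a half-sibling = 1/4 (half-sibs share one parent — one path of length 2: r = (1/2)^2 = 1/4).
Hamilton's rule with n recipients of equal r: n·r·B > C, so B > C/(n·r) = 0.23/(2·0.25) = 0.46.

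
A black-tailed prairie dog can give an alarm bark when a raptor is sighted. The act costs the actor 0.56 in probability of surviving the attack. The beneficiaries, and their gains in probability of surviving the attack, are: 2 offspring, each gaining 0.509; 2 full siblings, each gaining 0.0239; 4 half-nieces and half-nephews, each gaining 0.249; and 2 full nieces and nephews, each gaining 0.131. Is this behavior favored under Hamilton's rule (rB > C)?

Yes

Hamilton's rule: the trait is favored when the sum of r·B over every recipient exceeds the actor's cost C.
r to an offspring = 1/2 (one parent–offspring link: r = (1/2)^1 = 1/2).
r to a full sibling = 0.5 (full sibs share both parents — two paths of length 2: r = 2·(1/2)^2 = 1/2).
r to a half-niece or half-nephew = 0.125 (half-aunt/uncle↔niece/nephew: one path of length 3: r = (1/2)^3 = 1/8).
r to a full niece or nephew = 1/4 (full aunt/uncle↔niece/nephew: two paths of length 3 through the shared grandparent pair: r = 2·(1/2)^3 = 1/4).
Summing one r·B term per recipient: 2·0.5·0.509 + 2·0.5·0.0239 + 4·0.125·0.249 + 2·0.25·0.131 = 0.7229.
0.7229 > 0.56: the indirect benefit exceeds the cost.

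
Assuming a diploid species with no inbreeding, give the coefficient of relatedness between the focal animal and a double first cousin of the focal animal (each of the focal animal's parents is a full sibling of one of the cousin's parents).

0.25

Each parent–offspring link contributes a factor of 1/2, and independent paths through distinct common ancestors add.
Double first cousins share both grandparent pairs — four paths of length 4: r = 4·(1/2)^4 = 1/4.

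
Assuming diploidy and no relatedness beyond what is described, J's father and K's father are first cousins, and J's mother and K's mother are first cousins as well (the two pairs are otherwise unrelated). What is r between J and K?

0.0625

Independent pedigree routes through distinct common ancestors add.
J and K are related in two ways: second cousins through their fathers (r = 1/32) and second cousins through their mothers (r = 1/32).
r = 1/32 + 1/32 = 0.0625.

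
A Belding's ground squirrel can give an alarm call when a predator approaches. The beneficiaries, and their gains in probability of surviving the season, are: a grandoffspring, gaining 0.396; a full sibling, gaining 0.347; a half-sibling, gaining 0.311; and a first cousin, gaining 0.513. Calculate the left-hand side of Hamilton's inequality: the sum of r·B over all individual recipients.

0.414375

r to a grandoffspring = 1/4 (two parent–offspring links: r = (1/2)^2 = 1/4).
r to a full sibling = 0.5 (full sibs share both parents — two paths of length 2: r = 2·(1/2)^2 = 1/2).
r to a half-sibling = 0.25 (half-sibs share one parent — one path of length 2: r = (1/2)^2 = 1/4).
r to a first cousin = 1/8 (first cousins share one grandparent pair — two paths of length 4: r = 2·(1/2)^4 = 1/8).
Summing one r·B term per recipient: 1·0.25·0.396 + 1·0.5·0.347 + 1·0.25·0.311 + 1·0.125·0.513 = 0.414375.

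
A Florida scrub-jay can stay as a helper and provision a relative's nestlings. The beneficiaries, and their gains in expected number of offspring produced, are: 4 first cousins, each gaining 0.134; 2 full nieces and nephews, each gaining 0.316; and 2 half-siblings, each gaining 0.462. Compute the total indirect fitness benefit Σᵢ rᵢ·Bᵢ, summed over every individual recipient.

0.456

r to a first cousin = 1/8 (first cousins share one grandparent pair — two paths of length 4: r = 2·(1/2)^4 = 1/8).
r to a full niece or nephew = 1/4 (full aunt/uncle↔niece/nephew: two paths of length 3 through the shared grandparent pair: r = 2·(1/2)^3 = 1/4).
r to a half-sibling = 0.25 (half-sibs share one parent — one path of length 2: r = (1/2)^2 = 1/4).
Summing one r·B term per recipient: 4·0.125·0.134 + 2·0.25·0.316 + 2·0.25·0.462 = 0.456.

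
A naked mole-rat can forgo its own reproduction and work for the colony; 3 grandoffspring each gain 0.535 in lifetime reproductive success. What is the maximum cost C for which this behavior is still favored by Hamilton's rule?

0.40125

r to a grandoffspring = 1/4 (two parent–offspring links: r = (1/2)^2 = 1/4).
Hamilton's rule: n·r·B > C, so the trait is favored while C < n·r·B = 3·0.25·0.535 = 0.40125.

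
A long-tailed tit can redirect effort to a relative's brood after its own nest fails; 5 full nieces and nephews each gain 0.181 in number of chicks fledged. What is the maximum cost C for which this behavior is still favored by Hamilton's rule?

r to a full niece or nephew = 0.25 (full aunt/uncle↔niece/nephew: two paths of length 3 through the shared grandparent pair: r = 2·(1/2)^3 = 1/4).
Hamilton's rule: n·r·B > C, so the trait is favored while C < n·r·B = 5·0.25·0.181 = 0.22625.

0.22625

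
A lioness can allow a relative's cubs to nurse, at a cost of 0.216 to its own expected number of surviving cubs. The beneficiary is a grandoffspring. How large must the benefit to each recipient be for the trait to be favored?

0.864

r to a grandoffspring = 1/4 (two parent–offspring links: r = (1/2)^2 = 1/4).
Hamilton's rule with n recipients of equal r: n·r·B > C, so B > C/(n·r) = 0.216/(1·0.25) = 0.864.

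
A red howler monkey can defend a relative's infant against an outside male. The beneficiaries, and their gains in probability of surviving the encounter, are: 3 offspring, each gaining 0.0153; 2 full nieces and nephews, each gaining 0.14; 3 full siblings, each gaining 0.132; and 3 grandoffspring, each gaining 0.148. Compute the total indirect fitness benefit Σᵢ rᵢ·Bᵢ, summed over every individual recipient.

r to an offspring = 1/2 (one parent–offspring link: r = (1/2)^1 = 1/2).
r to a full niece or nephew = 0.25 (full aunt/uncle↔niece/nephew: two paths of length 3 through the shared grandparent pair: r = 2·(1/2)^3 = 1/4).
r to a full sibling = 0.5 (full sibs share both parents — two paths of length 2: r = 2·(1/2)^2 = 1/2).
r to a grandoffspring = 0.25 (two parent–offspring links: r = (1/2)^2 = 1/4).
Summing one r·B term per recipient: 3·0.5·0.0153 + 2·0.25·0.14 + 3·0.5·0.132 + 3·0.25·0.148 = 0.40195.

0.40195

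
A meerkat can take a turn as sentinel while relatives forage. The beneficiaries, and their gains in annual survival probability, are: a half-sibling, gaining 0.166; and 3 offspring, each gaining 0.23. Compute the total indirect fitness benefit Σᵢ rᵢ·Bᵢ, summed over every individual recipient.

0.3865

r to a half-sibling = 1/4 (half-sibs share one parent — one path of length 2: r = (1/2)^2 = 1/4).
r to an offspring = 0.5 (one parent–offspring link: r = (1/2)^1 = 1/2).
Summing one r·B term per recipient: 1·0.25·0.166 + 3·0.5·0.23 = 0.3865.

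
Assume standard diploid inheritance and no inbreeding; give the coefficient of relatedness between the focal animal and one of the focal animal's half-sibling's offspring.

0.125

Each parent–offspring link contributes a factor of 1/2, and independent paths through distinct common ancestors add.
Half-aunt/uncle↔niece/nephew: one path of length 3: r = (1/2)^3 = 1/8.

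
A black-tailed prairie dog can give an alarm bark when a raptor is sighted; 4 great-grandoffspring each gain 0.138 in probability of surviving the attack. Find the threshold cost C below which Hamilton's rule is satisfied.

0.069

r to a great-grandoffspring = 0.125 (three parent–offspring links: r = (1/2)^3 = 1/8).
Hamilton's rule: n·r·B > C, so the trait is favored while C < n·r·B = 4·0.125·0.138 = 0.069.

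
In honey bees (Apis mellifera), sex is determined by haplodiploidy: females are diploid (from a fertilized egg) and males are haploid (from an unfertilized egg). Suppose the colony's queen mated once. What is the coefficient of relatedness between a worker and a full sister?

0.75

Haplodiploid full sisters inherit their father's entire haploid genome identically (contributing 1/2) and on average half of their mother's contribution (1/2 · 1/2 = 1/4); r = 1/2 + 1/4 = 3/4.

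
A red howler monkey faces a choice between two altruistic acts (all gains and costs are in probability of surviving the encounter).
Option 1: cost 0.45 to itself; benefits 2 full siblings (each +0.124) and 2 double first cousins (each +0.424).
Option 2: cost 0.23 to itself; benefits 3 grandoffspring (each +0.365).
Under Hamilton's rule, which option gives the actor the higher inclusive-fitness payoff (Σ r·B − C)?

Option 1: r to a full sibling = 0.5.
Option 1: r to a double first cousin = 0.25.
Option 1: Σ r·B − C = (2·0.5·0.124 + 2·0.25·0.424) − 0.45 = -0.114.
Option 2: r to a grandoffspring = 0.25.
Option 2: Σ r·B − C = (3·0.25·0.365) − 0.23 = 0.04375.
Option 2 has the higher net inclusive-fitness payoff.

Option 2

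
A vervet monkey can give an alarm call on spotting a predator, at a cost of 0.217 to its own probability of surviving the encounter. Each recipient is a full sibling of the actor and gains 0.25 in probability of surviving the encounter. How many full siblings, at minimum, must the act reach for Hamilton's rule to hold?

2

r to a full sibling = 1/2 (full sibs share both parents — two paths of length 2: r = 2·(1/2)^2 = 1/2).
Hamilton's rule: n·r·B > C  ⇒  n > C/(r·B) = 0.217/(0.5·0.25) = 1.736.
The smallest integer exceeding 1.736 is 2.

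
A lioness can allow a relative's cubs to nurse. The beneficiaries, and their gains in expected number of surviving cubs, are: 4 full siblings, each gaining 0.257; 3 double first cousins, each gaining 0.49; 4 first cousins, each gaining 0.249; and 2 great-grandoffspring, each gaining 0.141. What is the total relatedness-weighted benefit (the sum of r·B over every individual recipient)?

1.04125

r to a full sibling = 1/2 (full sibs share both parents — two paths of length 2: r = 2·(1/2)^2 = 1/2).
r to a double first cousin = 0.25 (double first cousins share both grandparent pairs — four paths of length 4: r = 4·(1/2)^4 = 1/4).
r to a first cousin = 1/8 (first cousins share one grandparent pair — two paths of length 4: r = 2·(1/2)^4 = 1/8).
r to a great-grandoffspring = 1/8 (three parent–offspring links: r = (1/2)^3 = 1/8).
Summing one r·B term per recipient: 4·0.5·0.257 + 3·0.25·0.49 + 4·0.125·0.249 + 2·0.125·0.141 = 1.04125.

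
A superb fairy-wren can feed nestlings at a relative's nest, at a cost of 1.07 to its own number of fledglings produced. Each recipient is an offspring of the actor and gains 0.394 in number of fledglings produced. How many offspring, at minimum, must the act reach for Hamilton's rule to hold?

6

r to an offspring = 0.5 (one parent–offspring link: r = (1/2)^1 = 1/2).
Hamilton's rule: n·r·B > C  ⇒  n > C/(r·B) = 1.07/(0.5·0.394) = 5.431.
The smallest integer exceeding 5.431 is 6.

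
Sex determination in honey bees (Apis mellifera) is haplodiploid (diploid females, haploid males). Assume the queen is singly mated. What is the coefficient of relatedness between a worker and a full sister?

0.75

Haplodiploid full sisters inherit their father's entire haploid genome identically (contributing 1/2) and on average half of their mother's contribution (1/2 · 1/2 = 1/4); r = 1/2 + 1/4 = 3/4.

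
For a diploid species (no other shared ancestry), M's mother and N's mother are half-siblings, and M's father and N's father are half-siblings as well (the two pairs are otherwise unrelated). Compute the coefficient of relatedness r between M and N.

0.125

Wright's path rule: contributions from independent ancestry routes add.
M and N are related in two ways: half first cousins through their mothers (r = 1/16) and half first cousins through their fathers (r = 1/16).
r = 1/16 + 1/16 = 0.125.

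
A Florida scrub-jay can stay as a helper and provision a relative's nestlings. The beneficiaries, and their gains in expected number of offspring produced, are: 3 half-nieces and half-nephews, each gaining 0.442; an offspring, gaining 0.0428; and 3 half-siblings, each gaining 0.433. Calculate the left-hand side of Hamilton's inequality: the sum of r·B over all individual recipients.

r to a half-niece or half-nephew = 0.125 (half-aunt/uncle↔niece/nephew: one path of length 3: r = (1/2)^3 = 1/8).
r to an offspring = 0.5 (one parent–offspring link: r = (1/2)^1 = 1/2).
r to a half-sibling = 0.25 (half-sibs share one parent — one path of length 2: r = (1/2)^2 = 1/4).
Summing one r·B term per recipient: 3·0.125·0.442 + 1·0.5·0.0428 + 3·0.25·0.433 = 0.5119.

0.5119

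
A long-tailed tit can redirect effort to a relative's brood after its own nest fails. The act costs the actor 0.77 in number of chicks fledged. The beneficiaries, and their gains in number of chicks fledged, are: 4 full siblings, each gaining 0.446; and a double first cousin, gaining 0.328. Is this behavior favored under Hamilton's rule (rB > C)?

Yes

Hamilton's rule: the trait is favored when the sum of r·B over every recipient exceeds the actor's cost C.
r to a full sibling = 0.5 (full sibs share both parents — two paths of length 2: r = 2·(1/2)^2 = 1/2).
r to a double first cousin = 0.25 (double first cousins share both grandparent pairs — four paths of length 4: r = 4·(1/2)^4 = 1/4).
Summing one r·B term per recipient: 4·0.5·0.446 + 1·0.25·0.328 = 0.974.
0.974 > 0.77: the indirect benefit exceeds the cost.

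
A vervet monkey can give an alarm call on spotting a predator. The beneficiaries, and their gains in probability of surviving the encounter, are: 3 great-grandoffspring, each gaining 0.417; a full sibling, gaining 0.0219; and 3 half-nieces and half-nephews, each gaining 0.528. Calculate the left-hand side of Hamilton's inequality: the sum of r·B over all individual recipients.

r to a great-grandoffspring = 1/8 (three parent–offspring links: r = (1/2)^3 = 1/8).
r to a full sibling = 0.5 (full sibs share both parents — two paths of length 2: r = 2·(1/2)^2 = 1/2).
r to a half-niece or half-nephew = 0.125 (half-aunt/uncle↔niece/nephew: one path of length 3: r = (1/2)^3 = 1/8).
Summing one r·B term per recipient: 3·0.125·0.417 + 1·0.5·0.0219 + 3·0.125·0.528 = 0.365325.

0.365325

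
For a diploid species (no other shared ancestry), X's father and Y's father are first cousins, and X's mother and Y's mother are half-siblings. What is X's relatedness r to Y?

0.09375

With two independent routes of shared ancestry, r is the sum of the two contributions.
X and Y are related in two ways: second cousins through their fathers (r = 1/32) and half first cousins through their mothers (r = 1/16).
r = 1/32 + 1/16 = 0.09375.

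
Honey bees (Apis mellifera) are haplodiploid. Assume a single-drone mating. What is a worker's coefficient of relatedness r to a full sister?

0.75

Haplodiploid full sisters inherit their father's entire haploid genome identically (contributing 1/2) and on average half of their mother's contribution (1/2 · 1/2 = 1/4); r = 1/2 + 1/4 = 3/4.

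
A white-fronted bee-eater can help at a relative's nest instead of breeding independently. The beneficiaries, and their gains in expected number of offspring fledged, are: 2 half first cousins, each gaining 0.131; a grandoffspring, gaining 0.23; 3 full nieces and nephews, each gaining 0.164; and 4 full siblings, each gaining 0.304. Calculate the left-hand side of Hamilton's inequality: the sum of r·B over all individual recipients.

r to a half first cousin = 1/16 (half first cousins share one grandparent — one path of length 4: r = (1/2)^4 = 1/16).
r to a grandoffspring = 1/4 (two parent–offspring links: r = (1/2)^2 = 1/4).
r to a full niece or nephew = 1/4 (full aunt/uncle↔niece/nephew: two paths of length 3 through the shared grandparent pair: r = 2·(1/2)^3 = 1/4).
r to a full sibling = 0.5 (full sibs share both parents — two paths of length 2: r = 2·(1/2)^2 = 1/2).
Summing one r·B term per recipient: 2·0.0625·0.131 + 1·0.25·0.23 + 3·0.25·0.164 + 4·0.5·0.304 = 0.804875.

0.804875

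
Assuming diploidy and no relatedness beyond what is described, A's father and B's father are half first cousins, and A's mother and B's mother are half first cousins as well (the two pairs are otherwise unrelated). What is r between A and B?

With two independent routes of shared ancestry, r is the sum of the two contributions.
A and B are related in two ways: half second cousins through their fathers (r = 1/64) and half second cousins through their mothers (r = 1/64).
r = 1/64 + 1/64 = 0.03125.

0.03125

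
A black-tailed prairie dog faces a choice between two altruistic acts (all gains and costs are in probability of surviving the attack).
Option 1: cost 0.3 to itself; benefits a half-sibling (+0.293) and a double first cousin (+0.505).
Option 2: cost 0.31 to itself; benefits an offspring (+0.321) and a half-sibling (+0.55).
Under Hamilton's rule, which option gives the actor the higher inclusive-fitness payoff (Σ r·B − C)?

Option 2

Option 1: r to a half-sibling = 0.25.
Option 1: r to a double first cousin = 0.25.
Option 1: Σ r·B − C = (1·0.25·0.293 + 1·0.25·0.505) − 0.3 = -0.1005.
Option 2: r to an offspring = 0.5.
Option 2: r to a half-sibling = 0.25.
Option 2: Σ r·B − C = (1·0.5·0.321 + 1·0.25·0.55) − 0.31 = -0.012.
Option 2 has the higher net inclusive-fitness payoff.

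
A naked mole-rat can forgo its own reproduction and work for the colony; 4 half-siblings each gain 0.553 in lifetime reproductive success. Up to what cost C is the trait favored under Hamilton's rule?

0.553

r to a half-sibling = 1/4 (half-sibs share one parent — one path of length 2: r = (1/2)^2 = 1/4).
Hamilton's rule: n·r·B > C, so the trait is favored while C < n·r·B = 4·0.25·0.553 = 0.553.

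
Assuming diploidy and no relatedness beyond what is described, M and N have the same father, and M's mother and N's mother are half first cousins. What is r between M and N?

Independent pedigree routes through distinct common ancestors add.
M and N are related in two ways: half-sibs through their shared father (r = 1/4) and half second cousins through their mothers (r = 1/64).
r = 1/4 + 1/64 = 17/64 = 0.265625.

0.265625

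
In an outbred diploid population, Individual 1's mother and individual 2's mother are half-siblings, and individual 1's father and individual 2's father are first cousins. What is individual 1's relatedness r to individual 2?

0.09375

Wright's path rule: contributions from independent ancestry routes add.
Individual 1 and individual 2 are related in two ways: half first cousins through their mothers (r = 1/16) and second cousins through their fathers (r = 1/32).
r = 1/16 + 1/32 = 3/32 = 0.09375.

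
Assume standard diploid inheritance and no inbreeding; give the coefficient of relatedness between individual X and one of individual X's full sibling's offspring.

Each parent–offspring link contributes a factor of 1/2, and independent paths through distinct common ancestors add.
Full aunt/uncle↔niece/nephew: two paths of length 3 through the shared grandparent pair: r = 2·(1/2)^3 = 1/4.

0.25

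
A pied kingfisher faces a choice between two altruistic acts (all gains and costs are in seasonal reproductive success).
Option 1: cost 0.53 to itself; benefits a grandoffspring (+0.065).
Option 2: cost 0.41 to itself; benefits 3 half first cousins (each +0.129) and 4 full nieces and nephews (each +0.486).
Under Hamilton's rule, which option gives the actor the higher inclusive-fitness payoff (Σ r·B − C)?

Option 1: r to a grandoffspring = 0.25.
Option 1: Σ r·B − C = (1·0.25·0.065) − 0.53 = -0.51375.
Option 2: r to a half first cousin = 0.0625.
Option 2: r to a full niece or nephew = 0.25.
Option 2: Σ r·B − C = (3·0.0625·0.129 + 4·0.25·0.486) − 0.41 = 0.1001875.
Option 2 has the higher net inclusive-fitness payoff.

Option 2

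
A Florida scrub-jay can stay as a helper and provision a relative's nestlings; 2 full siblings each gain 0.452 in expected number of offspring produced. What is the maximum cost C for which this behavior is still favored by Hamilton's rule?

r to a full sibling = 0.5 (full sibs share both parents — two paths of length 2: r = 2·(1/2)^2 = 1/2).
Hamilton's rule: n·r·B > C, so the trait is favored while C < n·r·B = 2·0.5·0.452 = 0.452.

0.452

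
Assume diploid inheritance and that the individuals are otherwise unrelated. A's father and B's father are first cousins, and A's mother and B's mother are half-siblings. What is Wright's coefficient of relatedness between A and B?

0.09375

Wright's path rule: contributions from independent ancestry routes add.
A and B are related in two ways: second cousins through their fathers (r = 1/32) and half first cousins through their mothers (r = 1/16).
r = 1/32 + 1/16 = 0.09375.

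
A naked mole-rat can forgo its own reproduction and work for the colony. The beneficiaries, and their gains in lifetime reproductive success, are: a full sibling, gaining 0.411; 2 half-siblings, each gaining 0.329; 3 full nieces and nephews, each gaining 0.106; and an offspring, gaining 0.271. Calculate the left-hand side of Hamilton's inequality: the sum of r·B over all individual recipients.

0.585

r to a full sibling = 1/2 (full sibs share both parents — two paths of length 2: r = 2·(1/2)^2 = 1/2).
r to a half-sibling = 1/4 (half-sibs share one parent — one path of length 2: r = (1/2)^2 = 1/4).
r to a full niece or nephew = 0.25 (full aunt/uncle↔niece/nephew: two paths of length 3 through the shared grandparent pair: r = 2·(1/2)^3 = 1/4).
r to an offspring = 1/2 (one parent–offspring link: r = (1/2)^1 = 1/2).
Summing one r·B term per recipient: 1·0.5·0.411 + 2·0.25·0.329 + 3·0.25·0.106 + 1·0.5·0.271 = 0.585.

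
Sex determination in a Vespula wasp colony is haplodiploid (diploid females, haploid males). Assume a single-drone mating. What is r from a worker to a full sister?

0.75

Haplodiploid full sisters inherit their father's entire haploid genome identically (contributing 1/2) and on average half of their mother's contribution (1/2 · 1/2 = 1/4); r = 1/2 + 1/4 = 3/4.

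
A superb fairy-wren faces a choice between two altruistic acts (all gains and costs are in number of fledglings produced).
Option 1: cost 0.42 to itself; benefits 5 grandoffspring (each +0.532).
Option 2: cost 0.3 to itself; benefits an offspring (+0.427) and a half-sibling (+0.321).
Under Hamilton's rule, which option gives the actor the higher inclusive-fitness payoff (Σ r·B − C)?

Option 1: r to a grandoffspring = 0.25.
Option 1: Σ r·B − C = (5·0.25·0.532) − 0.42 = 0.245.
Option 2: r to an offspring = 0.5.
Option 2: r to a half-sibling = 0.25.
Option 2: Σ r·B − C = (1·0.5·0.427 + 1·0.25·0.321) − 0.3 = -0.00625.
Option 1 has the higher net inclusive-fitness payoff.

Option 1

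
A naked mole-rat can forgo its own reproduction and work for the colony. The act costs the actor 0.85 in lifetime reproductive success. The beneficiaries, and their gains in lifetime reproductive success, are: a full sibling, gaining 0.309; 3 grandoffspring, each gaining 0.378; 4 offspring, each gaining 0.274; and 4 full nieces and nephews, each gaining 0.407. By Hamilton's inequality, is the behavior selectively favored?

Hamilton's rule: the trait is favored when the sum of r·B over every recipient exceeds the actor's cost C.
r to a full sibling = 0.5 (full sibs share both parents — two paths of length 2: r = 2·(1/2)^2 = 1/2).
r to a grandoffspring = 0.25 (two parent–offspring links: r = (1/2)^2 = 1/4).
r to an offspring = 0.5 (one parent–offspring link: r = (1/2)^1 = 1/2).
r to a full niece or nephew = 1/4 (full aunt/uncle↔niece/nephew: two paths of length 3 through the shared grandparent pair: r = 2·(1/2)^3 = 1/4).
Summing one r·B term per recipient: 1·0.5·0.309 + 3·0.25·0.378 + 4·0.5·0.274 + 4·0.25·0.407 = 1.393.
1.393 > 0.85: the indirect benefit exceeds the cost.

Yes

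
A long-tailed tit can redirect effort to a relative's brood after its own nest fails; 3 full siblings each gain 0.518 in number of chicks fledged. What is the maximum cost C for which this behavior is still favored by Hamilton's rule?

r to a full sibling = 0.5 (full sibs share both parents — two paths of length 2: r = 2·(1/2)^2 = 1/2).
Hamilton's rule: n·r·B > C, so the trait is favored while C < n·r·B = 3·0.5·0.518 = 0.777.

0.777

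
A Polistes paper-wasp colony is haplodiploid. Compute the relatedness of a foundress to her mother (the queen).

One meiotic link between diploid queen and diploid daughter: r = 1/2.

0.5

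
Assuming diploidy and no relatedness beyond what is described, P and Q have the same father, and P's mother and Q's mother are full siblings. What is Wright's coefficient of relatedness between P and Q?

0.375

Independent pedigree routes through distinct common ancestors add.
P and Q are related in two ways: half-sibs through their shared father (r = 1/4) and first cousins through their mothers (r = 1/8).
r = 1/4 + 1/8 = 3/8 = 0.375.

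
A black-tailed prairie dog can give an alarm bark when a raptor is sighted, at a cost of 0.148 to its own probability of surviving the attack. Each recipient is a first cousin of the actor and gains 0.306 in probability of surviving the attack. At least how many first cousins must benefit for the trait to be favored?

4

r to a first cousin = 1/8 (first cousins share one grandparent pair — two paths of length 4: r = 2·(1/2)^4 = 1/8).
Hamilton's rule: n·r·B > C  ⇒  n > C/(r·B) = 0.148/(0.125·0.306) = 3.869.
The smallest integer exceeding 3.869 is 4.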